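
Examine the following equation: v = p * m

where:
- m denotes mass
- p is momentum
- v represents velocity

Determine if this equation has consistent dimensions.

No

m (mass) has dimensions [M].
p (momentum) has dimensions [L M T^-1].
v (velocity) has dimensions [L T^-1].

Left side: [L T^-1]
Right side: [L M^2 T^-1]

The two sides have different dimensions, so the equation is NOT dimensionally consistent.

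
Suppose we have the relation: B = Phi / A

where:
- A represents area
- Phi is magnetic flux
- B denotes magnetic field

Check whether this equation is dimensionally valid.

Yes

A (area) has dimensions [L^2].
Phi (magnetic flux) has dimensions [I^-1 L^2 M T^-2].
B (magnetic field) has dimensions [I^-1 M T^-2].

Left side: [I^-1 M T^-2]
Right side: [I^-1 M T^-2]

Both sides have the same dimensions, so the equation is dimensionally consistent.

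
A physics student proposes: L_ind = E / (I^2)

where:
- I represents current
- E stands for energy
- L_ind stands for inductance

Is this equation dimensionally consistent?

Yes

I (current) has dimensions [I].
E (energy) has dimensions [L^2 M T^-2].
L_ind (inductance) has dimensions [I^-2 L^2 M T^-2].

Left side: [I^-2 L^2 M T^-2]
Right side: [I^-2 L^2 M T^-2]

Both sides have the same dimensions, so the equation is dimensionally consistent.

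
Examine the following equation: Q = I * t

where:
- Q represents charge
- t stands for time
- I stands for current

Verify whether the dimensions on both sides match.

Yes

Q (charge) has dimensions [I T].
t (time) has dimensions [T].
I (current) has dimensions [I].

Left side: [I T]
Right side: [I T]

Both sides have the same dimensions, so the equation is dimensionally consistent.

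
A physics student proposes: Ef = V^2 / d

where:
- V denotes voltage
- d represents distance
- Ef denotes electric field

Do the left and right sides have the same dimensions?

No

V (voltage) has dimensions [I^-1 L^2 M T^-3].
d (distance) has dimensions [L].
Ef (electric field) has dimensions [I^-1 L M T^-3].

Left side: [I^-1 L M T^-3]
Right side: [I^-2 L^3 M^2 T^-6]

The two sides have different dimensions, so the equation is NOT dimensionally consistent.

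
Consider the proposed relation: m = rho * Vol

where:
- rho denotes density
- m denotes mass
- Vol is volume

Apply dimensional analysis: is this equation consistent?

Yes

rho (density) has dimensions [L^-3 M].
m (mass) has dimensions [M].
Vol (volume) has dimensions [L^3].

Left side: [M]
Right side: [M]

Both sides have the same dimensions, so the equation is dimensionally consistent.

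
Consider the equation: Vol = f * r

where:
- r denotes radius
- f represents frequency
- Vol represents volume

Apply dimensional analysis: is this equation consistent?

No

r (radius) has dimensions [L].
f (frequency) has dimensions [T^-1].
Vol (volume) has dimensions [L^3].

Left side: [L^3]
Right side: [L T^-1]

The two sides have different dimensions, so the equation is NOT dimensionally consistent.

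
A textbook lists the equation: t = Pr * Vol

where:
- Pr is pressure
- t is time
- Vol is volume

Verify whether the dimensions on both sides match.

No

Pr (pressure) has dimensions [L^-1 M T^-2].
t (time) has dimensions [T].
Vol (volume) has dimensions [L^3].

Left side: [T]
Right side: [L^2 M T^-2]

The two sides have different dimensions, so the equation is NOT dimensionally consistent.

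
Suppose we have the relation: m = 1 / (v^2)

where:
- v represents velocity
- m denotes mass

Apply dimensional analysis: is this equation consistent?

No

v (velocity) has dimensions [L T^-1].
m (mass) has dimensions [M].

Left side: [M]
Right side: [L^-2 T^2]

The two sides have different dimensions, so the equation is NOT dimensionally consistent.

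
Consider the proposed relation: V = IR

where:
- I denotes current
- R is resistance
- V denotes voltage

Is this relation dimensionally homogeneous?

Yes

I (current) has dimensions [I].
R (resistance) has dimensions [I^-2 L^2 M T^-3].
V (voltage) has dimensions [I^-1 L^2 M T^-3].

Left side: [I^-1 L^2 M T^-3]
Right side: [I^-1 L^2 M T^-3]

Both sides have the same dimensions, so the equation is dimensionally consistent.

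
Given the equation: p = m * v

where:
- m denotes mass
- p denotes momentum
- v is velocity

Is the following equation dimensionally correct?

Yes

m (mass) has dimensions [M].
p (momentum) has dimensions [L M T^-1].
v (velocity) has dimensions [L T^-1].

Left side: [L M T^-1]
Right side: [L M T^-1]

Both sides have the same dimensions, so the equation is dimensionally consistent.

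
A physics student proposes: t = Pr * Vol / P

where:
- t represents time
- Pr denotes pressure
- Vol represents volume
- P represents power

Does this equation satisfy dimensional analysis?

Yes

t (time) has dimensions [T].
Pr (pressure) has dimensions [L^-1 M T^-2].
Vol (volume) has dimensions [L^3].
P (power) has dimensions [L^2 M T^-3].

Left side: [T]
Right side: [T]

Both sides have the same dimensions, so the equation is dimensionally consistent.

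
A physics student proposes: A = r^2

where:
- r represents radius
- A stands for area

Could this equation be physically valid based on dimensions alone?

Yes

r (radius) has dimensions [L].
A (area) has dimensions [L^2].

Left side: [L^2]
Right side: [L^2]

Both sides have the same dimensions, so the equation is dimensionally consistent.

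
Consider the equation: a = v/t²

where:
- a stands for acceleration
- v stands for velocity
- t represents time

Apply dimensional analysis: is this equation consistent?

No

a (acceleration) has dimensions [L T^-2].
v (velocity) has dimensions [L T^-1].
t (time) has dimensions [T].

Left side: [L T^-2]
Right side: [L T^-3]

The two sides have different dimensions, so the equation is NOT dimensionally consistent.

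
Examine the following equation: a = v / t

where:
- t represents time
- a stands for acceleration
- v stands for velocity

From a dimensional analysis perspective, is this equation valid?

Yes

t (time) has dimensions [T].
a (acceleration) has dimensions [L T^-2].
v (velocity) has dimensions [L T^-1].

Left side: [L T^-2]
Right side: [L T^-2]

Both sides have the same dimensions, so the equation is dimensionally consistent.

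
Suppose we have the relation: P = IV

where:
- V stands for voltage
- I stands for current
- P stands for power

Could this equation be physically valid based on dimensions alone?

Yes

V (voltage) has dimensions [I^-1 L^2 M T^-3].
I (current) has dimensions [I].
P (power) has dimensions [L^2 M T^-3].

Left side: [L^2 M T^-3]
Right side: [L^2 M T^-3]

Both sides have the same dimensions, so the equation is dimensionally consistent.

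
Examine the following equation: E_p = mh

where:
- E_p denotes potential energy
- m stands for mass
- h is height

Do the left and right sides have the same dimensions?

No

E_p (potential energy) has dimensions [L^2 M T^-2].
m (mass) has dimensions [M].
h (height) has dimensions [L].

Left side: [L^2 M T^-2]
Right side: [L M]

The two sides have different dimensions, so the equation is NOT dimensionally consistent.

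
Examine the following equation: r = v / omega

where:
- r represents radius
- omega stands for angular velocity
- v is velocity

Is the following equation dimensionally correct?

Yes

r (radius) has dimensions [L].
omega (angular velocity) has dimensions [T^-1].
v (velocity) has dimensions [L T^-1].

Left side: [L]
Right side: [L]

Both sides have the same dimensions, so the equation is dimensionally consistent.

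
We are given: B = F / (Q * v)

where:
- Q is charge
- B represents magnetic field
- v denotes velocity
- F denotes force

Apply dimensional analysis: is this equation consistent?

Yes

Q (charge) has dimensions [I T].
B (magnetic field) has dimensions [I^-1 M T^-2].
v (velocity) has dimensions [L T^-1].
F (force) has dimensions [L M T^-2].

Left side: [I^-1 M T^-2]
Right side: [I^-1 M T^-2]

Both sides have the same dimensions, so the equation is dimensionally consistent.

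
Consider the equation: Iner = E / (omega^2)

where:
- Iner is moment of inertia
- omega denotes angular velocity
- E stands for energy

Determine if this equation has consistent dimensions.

Yes

Iner (moment of inertia) has dimensions [L^2 M].
omega (angular velocity) has dimensions [T^-1].
E (energy) has dimensions [L^2 M T^-2].

Left side: [L^2 M]
Right side: [L^2 M]

Both sides have the same dimensions, so the equation is dimensionally consistent.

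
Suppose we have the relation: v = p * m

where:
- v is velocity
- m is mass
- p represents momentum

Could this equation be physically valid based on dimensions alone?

No

v (velocity) has dimensions [L T^-1].
m (mass) has dimensions [M].
p (momentum) has dimensions [L M T^-1].

Left side: [L T^-1]
Right side: [L M^2 T^-1]

The two sides have different dimensions, so the equation is NOT dimensionally consistent.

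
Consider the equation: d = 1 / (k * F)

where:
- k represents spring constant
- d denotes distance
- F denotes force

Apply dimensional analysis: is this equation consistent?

No

k (spring constant) has dimensions [M T^-2].
d (distance) has dimensions [L].
F (force) has dimensions [L M T^-2].

Left side: [L]
Right side: [L^-1 M^-2 T^4]

The two sides have different dimensions, so the equation is NOT dimensionally consistent.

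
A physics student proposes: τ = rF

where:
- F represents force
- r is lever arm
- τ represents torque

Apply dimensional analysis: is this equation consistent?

Yes

F (force) has dimensions [L M T^-2].
r (lever arm) has dimensions [L].
τ (torque) has dimensions [L^2 M T^-2].

Left side: [L^2 M T^-2]
Right side: [L^2 M T^-2]

Both sides have the same dimensions, so the equation is dimensionally consistent.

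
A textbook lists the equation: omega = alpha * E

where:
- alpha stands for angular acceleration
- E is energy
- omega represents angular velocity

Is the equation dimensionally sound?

No

alpha (angular acceleration) has dimensions [T^-2].
E (energy) has dimensions [L^2 M T^-2].
omega (angular velocity) has dimensions [T^-1].

Left side: [T^-1]
Right side: [L^2 M T^-4]

The two sides have different dimensions, so the equation is NOT dimensionally consistent.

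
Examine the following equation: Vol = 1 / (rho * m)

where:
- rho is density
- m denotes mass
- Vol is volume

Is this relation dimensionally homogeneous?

No

rho (density) has dimensions [L^-3 M].
m (mass) has dimensions [M].
Vol (volume) has dimensions [L^3].

Left side: [L^3]
Right side: [L^3 M^-2]

The two sides have different dimensions, so the equation is NOT dimensionally consistent.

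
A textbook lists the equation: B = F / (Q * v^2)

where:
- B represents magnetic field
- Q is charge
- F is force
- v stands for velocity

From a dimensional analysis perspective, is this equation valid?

No

B (magnetic field) has dimensions [I^-1 M T^-2].
Q (charge) has dimensions [I T].
F (force) has dimensions [L M T^-2].
v (velocity) has dimensions [L T^-1].

Left side: [I^-1 M T^-2]
Right side: [I^-1 L^-1 M T^-1]

The two sides have different dimensions, so the equation is NOT dimensionally consistent.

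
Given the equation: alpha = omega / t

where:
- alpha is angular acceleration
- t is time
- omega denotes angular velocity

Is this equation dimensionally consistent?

Yes

alpha (angular acceleration) has dimensions [T^-2].
t (time) has dimensions [T].
omega (angular velocity) has dimensions [T^-1].

Left side: [T^-2]
Right side: [T^-2]

Both sides have the same dimensions, so the equation is dimensionally consistent.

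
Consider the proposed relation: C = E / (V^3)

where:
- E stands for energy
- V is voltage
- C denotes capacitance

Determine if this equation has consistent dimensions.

No

E (energy) has dimensions [L^2 M T^-2].
V (voltage) has dimensions [I^-1 L^2 M T^-3].
C (capacitance) has dimensions [I^2 L^-2 M^-1 T^4].

Left side: [I^2 L^-2 M^-1 T^4]
Right side: [I^3 L^-4 M^-2 T^7]

The two sides have different dimensions, so the equation is NOT dimensionally consistent.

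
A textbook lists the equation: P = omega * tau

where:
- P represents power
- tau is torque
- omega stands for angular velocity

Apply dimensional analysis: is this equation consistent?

Yes

P (power) has dimensions [L^2 M T^-3].
tau (torque) has dimensions [L^2 M T^-2].
omega (angular velocity) has dimensions [T^-1].

Left side: [L^2 M T^-3]
Right side: [L^2 M T^-3]

Both sides have the same dimensions, so the equation is dimensionally consistent.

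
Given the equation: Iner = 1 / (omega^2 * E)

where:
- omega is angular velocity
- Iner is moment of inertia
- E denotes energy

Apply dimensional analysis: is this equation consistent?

No

omega (angular velocity) has dimensions [T^-1].
Iner (moment of inertia) has dimensions [L^2 M].
E (energy) has dimensions [L^2 M T^-2].

Left side: [L^2 M]
Right side: [L^-2 M^-1 T^4]

The two sides have different dimensions, so the equation is NOT dimensionally consistent.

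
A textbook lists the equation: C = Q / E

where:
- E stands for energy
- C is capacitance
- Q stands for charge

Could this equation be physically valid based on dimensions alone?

No

E (energy) has dimensions [L^2 M T^-2].
C (capacitance) has dimensions [I^2 L^-2 M^-1 T^4].
Q (charge) has dimensions [I T].

Left side: [I^2 L^-2 M^-1 T^4]
Right side: [I L^-2 M^-1 T^3]

The two sides have different dimensions, so the equation is NOT dimensionally consistent.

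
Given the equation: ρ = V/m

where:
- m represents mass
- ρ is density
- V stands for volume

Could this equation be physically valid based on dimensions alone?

No

m (mass) has dimensions [M].
ρ (density) has dimensions [L^-3 M].
V (volume) has dimensions [L^3].

Left side: [L^-3 M]
Right side: [L^3 M^-1]

The two sides have different dimensions, so the equation is NOT dimensionally consistent.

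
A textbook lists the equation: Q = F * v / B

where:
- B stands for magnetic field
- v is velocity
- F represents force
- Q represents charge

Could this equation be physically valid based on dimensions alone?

No

B (magnetic field) has dimensions [I^-1 M T^-2].
v (velocity) has dimensions [L T^-1].
F (force) has dimensions [L M T^-2].
Q (charge) has dimensions [I T].

Left side: [I T]
Right side: [I L^2 T^-1]

The two sides have different dimensions, so the equation is NOT dimensionally consistent.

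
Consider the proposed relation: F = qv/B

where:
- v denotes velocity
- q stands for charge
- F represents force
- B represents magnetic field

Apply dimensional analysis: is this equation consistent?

No

v (velocity) has dimensions [L T^-1].
q (charge) has dimensions [I T].
F (force) has dimensions [L M T^-2].
B (magnetic field) has dimensions [I^-1 M T^-2].

Left side: [L M T^-2]
Right side: [I^2 L M^-1 T^2]

The two sides have different dimensions, so the equation is NOT dimensionally consistent.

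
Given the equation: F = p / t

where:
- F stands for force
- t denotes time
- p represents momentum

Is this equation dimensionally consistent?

Yes

F (force) has dimensions [L M T^-2].
t (time) has dimensions [T].
p (momentum) has dimensions [L M T^-1].

Left side: [L M T^-2]
Right side: [L M T^-2]

Both sides have the same dimensions, so the equation is dimensionally consistent.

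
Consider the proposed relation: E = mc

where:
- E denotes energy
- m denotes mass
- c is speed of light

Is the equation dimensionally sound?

No

E (energy) has dimensions [L^2 M T^-2].
m (mass) has dimensions [M].
c (speed of light) has dimensions [L T^-1].

Left side: [L^2 M T^-2]
Right side: [L M T^-1]

The two sides have different dimensions, so the equation is NOT dimensionally consistent.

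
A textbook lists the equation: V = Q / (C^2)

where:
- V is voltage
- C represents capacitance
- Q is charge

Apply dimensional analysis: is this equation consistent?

No

V (voltage) has dimensions [I^-1 L^2 M T^-3].
C (capacitance) has dimensions [I^2 L^-2 M^-1 T^4].
Q (charge) has dimensions [I T].

Left side: [I^-1 L^2 M T^-3]
Right side: [I^-3 L^4 M^2 T^-7]

The two sides have different dimensions, so the equation is NOT dimensionally consistent.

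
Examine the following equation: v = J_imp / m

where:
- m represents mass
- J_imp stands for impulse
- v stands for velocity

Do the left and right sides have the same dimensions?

Yes

m (mass) has dimensions [M].
J_imp (impulse) has dimensions [L M T^-1].
v (velocity) has dimensions [L T^-1].

Left side: [L T^-1]
Right side: [L T^-1]

Both sides have the same dimensions, so the equation is dimensionally consistent.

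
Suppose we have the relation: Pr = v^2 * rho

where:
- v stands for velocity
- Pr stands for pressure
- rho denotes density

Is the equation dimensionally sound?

Yes

v (velocity) has dimensions [L T^-1].
Pr (pressure) has dimensions [L^-1 M T^-2].
rho (density) has dimensions [L^-3 M].

Left side: [L^-1 M T^-2]
Right side: [L^-1 M T^-2]

Both sides have the same dimensions, so the equation is dimensionally consistent.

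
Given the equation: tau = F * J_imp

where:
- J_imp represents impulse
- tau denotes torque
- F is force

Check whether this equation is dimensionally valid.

No

J_imp (impulse) has dimensions [L M T^-1].
tau (torque) has dimensions [L^2 M T^-2].
F (force) has dimensions [L M T^-2].

Left side: [L^2 M T^-2]
Right side: [L^2 M^2 T^-3]

The two sides have different dimensions, so the equation is NOT dimensionally consistent.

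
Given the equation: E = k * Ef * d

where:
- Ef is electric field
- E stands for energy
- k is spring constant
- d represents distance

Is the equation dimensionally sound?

No

Ef (electric field) has dimensions [I^-1 L M T^-3].
E (energy) has dimensions [L^2 M T^-2].
k (spring constant) has dimensions [M T^-2].
d (distance) has dimensions [L].

Left side: [L^2 M T^-2]
Right side: [I^-1 L^2 M^2 T^-5]

The two sides have different dimensions, so the equation is NOT dimensionally consistent.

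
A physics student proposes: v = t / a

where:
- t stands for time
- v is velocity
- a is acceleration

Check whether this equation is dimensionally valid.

No

t (time) has dimensions [T].
v (velocity) has dimensions [L T^-1].
a (acceleration) has dimensions [L T^-2].

Left side: [L T^-1]
Right side: [L^-1 T^3]

The two sides have different dimensions, so the equation is NOT dimensionally consistent.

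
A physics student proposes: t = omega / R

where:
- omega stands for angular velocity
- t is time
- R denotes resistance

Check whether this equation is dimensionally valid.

No

omega (angular velocity) has dimensions [T^-1].
t (time) has dimensions [T].
R (resistance) has dimensions [I^-2 L^2 M T^-3].

Left side: [T]
Right side: [I^2 L^-2 M^-1 T^2]

The two sides have different dimensions, so the equation is NOT dimensionally consistent.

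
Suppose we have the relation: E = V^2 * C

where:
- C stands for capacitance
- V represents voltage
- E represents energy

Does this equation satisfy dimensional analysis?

Yes

C (capacitance) has dimensions [I^2 L^-2 M^-1 T^4].
V (voltage) has dimensions [I^-1 L^2 M T^-3].
E (energy) has dimensions [L^2 M T^-2].

Left side: [L^2 M T^-2]
Right side: [L^2 M T^-2]

Both sides have the same dimensions, so the equation is dimensionally consistent.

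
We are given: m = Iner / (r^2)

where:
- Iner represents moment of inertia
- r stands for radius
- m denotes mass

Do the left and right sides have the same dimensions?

Yes

Iner (moment of inertia) has dimensions [L^2 M].
r (radius) has dimensions [L].
m (mass) has dimensions [M].

Left side: [M]
Right side: [M]

Both sides have the same dimensions, so the equation is dimensionally consistent.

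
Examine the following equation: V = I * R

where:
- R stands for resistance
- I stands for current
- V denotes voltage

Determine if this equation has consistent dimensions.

Yes

R (resistance) has dimensions [I^-2 L^2 M T^-3].
I (current) has dimensions [I].
V (voltage) has dimensions [I^-1 L^2 M T^-3].

Left side: [I^-1 L^2 M T^-3]
Right side: [I^-1 L^2 M T^-3]

Both sides have the same dimensions, so the equation is dimensionally consistent.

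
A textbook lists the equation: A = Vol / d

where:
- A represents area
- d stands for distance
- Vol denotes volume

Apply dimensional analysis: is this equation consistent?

Yes

A (area) has dimensions [L^2].
d (distance) has dimensions [L].
Vol (volume) has dimensions [L^3].

Left side: [L^2]
Right side: [L^2]

Both sides have the same dimensions, so the equation is dimensionally consistent.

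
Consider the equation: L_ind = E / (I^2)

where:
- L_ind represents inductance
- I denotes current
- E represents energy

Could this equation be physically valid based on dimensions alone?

Yes

L_ind (inductance) has dimensions [I^-2 L^2 M T^-2].
I (current) has dimensions [I].
E (energy) has dimensions [L^2 M T^-2].

Left side: [I^-2 L^2 M T^-2]
Right side: [I^-2 L^2 M T^-2]

Both sides have the same dimensions, so the equation is dimensionally consistent.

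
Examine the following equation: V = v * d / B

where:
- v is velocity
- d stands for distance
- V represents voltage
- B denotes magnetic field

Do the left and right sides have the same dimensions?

No

v (velocity) has dimensions [L T^-1].
d (distance) has dimensions [L].
V (voltage) has dimensions [I^-1 L^2 M T^-3].
B (magnetic field) has dimensions [I^-1 M T^-2].

Left side: [I^-1 L^2 M T^-3]
Right side: [I L^2 M^-1 T]

The two sides have different dimensions, so the equation is NOT dimensionally consistent.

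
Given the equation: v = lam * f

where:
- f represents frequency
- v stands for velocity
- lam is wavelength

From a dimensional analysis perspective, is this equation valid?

Yes

f (frequency) has dimensions [T^-1].
v (velocity) has dimensions [L T^-1].
lam (wavelength) has dimensions [L].

Left side: [L T^-1]
Right side: [L T^-1]

Both sides have the same dimensions, so the equation is dimensionally consistent.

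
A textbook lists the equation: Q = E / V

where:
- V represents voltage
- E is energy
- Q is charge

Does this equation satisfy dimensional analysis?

Yes

V (voltage) has dimensions [I^-1 L^2 M T^-3].
E (energy) has dimensions [L^2 M T^-2].
Q (charge) has dimensions [I T].

Left side: [I T]
Right side: [I T]

Both sides have the same dimensions, so the equation is dimensionally consistent.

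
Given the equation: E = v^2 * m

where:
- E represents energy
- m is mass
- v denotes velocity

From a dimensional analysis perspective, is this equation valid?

Yes

E (energy) has dimensions [L^2 M T^-2].
m (mass) has dimensions [M].
v (velocity) has dimensions [L T^-1].

Left side: [L^2 M T^-2]
Right side: [L^2 M T^-2]

Both sides have the same dimensions, so the equation is dimensionally consistent.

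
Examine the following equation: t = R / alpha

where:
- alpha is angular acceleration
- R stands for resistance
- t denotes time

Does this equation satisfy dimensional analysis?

No

alpha (angular acceleration) has dimensions [T^-2].
R (resistance) has dimensions [I^-2 L^2 M T^-3].
t (time) has dimensions [T].

Left side: [T]
Right side: [I^-2 L^2 M T^-1]

The two sides have different dimensions, so the equation is NOT dimensionally consistent.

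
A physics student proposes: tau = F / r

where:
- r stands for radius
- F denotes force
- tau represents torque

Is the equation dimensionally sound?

No

r (radius) has dimensions [L].
F (force) has dimensions [L M T^-2].
tau (torque) has dimensions [L^2 M T^-2].

Left side: [L^2 M T^-2]
Right side: [M T^-2]

The two sides have different dimensions, so the equation is NOT dimensionally consistent.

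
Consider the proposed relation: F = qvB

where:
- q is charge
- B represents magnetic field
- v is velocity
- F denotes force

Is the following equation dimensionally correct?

Yes

q (charge) has dimensions [I T].
B (magnetic field) has dimensions [I^-1 M T^-2].
v (velocity) has dimensions [L T^-1].
F (force) has dimensions [L M T^-2].

Left side: [L M T^-2]
Right side: [L M T^-2]

Both sides have the same dimensions, so the equation is dimensionally consistent.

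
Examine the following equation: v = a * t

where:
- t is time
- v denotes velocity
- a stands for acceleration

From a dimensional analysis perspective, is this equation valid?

Yes

t (time) has dimensions [T].
v (velocity) has dimensions [L T^-1].
a (acceleration) has dimensions [L T^-2].

Left side: [L T^-1]
Right side: [L T^-1]

Both sides have the same dimensions, so the equation is dimensionally consistent.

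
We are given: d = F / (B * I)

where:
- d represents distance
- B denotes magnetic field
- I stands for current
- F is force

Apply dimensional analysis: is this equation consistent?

Yes

d (distance) has dimensions [L].
B (magnetic field) has dimensions [I^-1 M T^-2].
I (current) has dimensions [I].
F (force) has dimensions [L M T^-2].

Left side: [L]
Right side: [L]

Both sides have the same dimensions, so the equation is dimensionally consistent.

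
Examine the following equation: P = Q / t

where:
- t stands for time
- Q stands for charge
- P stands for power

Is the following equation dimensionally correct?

No

t (time) has dimensions [T].
Q (charge) has dimensions [I T].
P (power) has dimensions [L^2 M T^-3].

Left side: [L^2 M T^-3]
Right side: [I]

The two sides have different dimensions, so the equation is NOT dimensionally consistent.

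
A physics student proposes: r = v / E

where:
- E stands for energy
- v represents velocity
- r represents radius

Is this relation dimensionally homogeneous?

No

E (energy) has dimensions [L^2 M T^-2].
v (velocity) has dimensions [L T^-1].
r (radius) has dimensions [L].

Left side: [L]
Right side: [L^-1 M^-1 T]

The two sides have different dimensions, so the equation is NOT dimensionally consistent.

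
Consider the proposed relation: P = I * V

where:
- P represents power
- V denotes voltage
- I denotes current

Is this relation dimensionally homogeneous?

Yes

P (power) has dimensions [L^2 M T^-3].
V (voltage) has dimensions [I^-1 L^2 M T^-3].
I (current) has dimensions [I].

Left side: [L^2 M T^-3]
Right side: [L^2 M T^-3]

Both sides have the same dimensions, so the equation is dimensionally consistent.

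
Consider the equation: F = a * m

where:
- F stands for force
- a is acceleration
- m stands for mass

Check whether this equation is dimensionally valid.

Yes

F (force) has dimensions [L M T^-2].
a (acceleration) has dimensions [L T^-2].
m (mass) has dimensions [M].

Left side: [L M T^-2]
Right side: [L M T^-2]

Both sides have the same dimensions, so the equation is dimensionally consistent.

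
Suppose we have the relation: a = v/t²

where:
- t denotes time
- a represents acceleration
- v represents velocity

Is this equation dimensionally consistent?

No

t (time) has dimensions [T].
a (acceleration) has dimensions [L T^-2].
v (velocity) has dimensions [L T^-1].

Left side: [L T^-2]
Right side: [L T^-3]

The two sides have different dimensions, so the equation is NOT dimensionally consistent.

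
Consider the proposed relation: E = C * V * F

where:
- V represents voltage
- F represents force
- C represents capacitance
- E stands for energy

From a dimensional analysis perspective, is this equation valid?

No

V (voltage) has dimensions [I^-1 L^2 M T^-3].
F (force) has dimensions [L M T^-2].
C (capacitance) has dimensions [I^2 L^-2 M^-1 T^4].
E (energy) has dimensions [L^2 M T^-2].

Left side: [L^2 M T^-2]
Right side: [I L M T^-1]

The two sides have different dimensions, so the equation is NOT dimensionally consistent.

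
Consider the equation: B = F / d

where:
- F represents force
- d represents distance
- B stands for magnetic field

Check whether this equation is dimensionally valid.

No

F (force) has dimensions [L M T^-2].
d (distance) has dimensions [L].
B (magnetic field) has dimensions [I^-1 M T^-2].

Left side: [I^-1 M T^-2]
Right side: [M T^-2]

The two sides have different dimensions, so the equation is NOT dimensionally consistent.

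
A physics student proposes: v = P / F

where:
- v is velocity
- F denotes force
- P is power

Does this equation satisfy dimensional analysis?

Yes

v (velocity) has dimensions [L T^-1].
F (force) has dimensions [L M T^-2].
P (power) has dimensions [L^2 M T^-3].

Left side: [L T^-1]
Right side: [L T^-1]

Both sides have the same dimensions, so the equation is dimensionally consistent.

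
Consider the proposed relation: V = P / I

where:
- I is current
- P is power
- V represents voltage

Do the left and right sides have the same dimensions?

Yes

I (current) has dimensions [I].
P (power) has dimensions [L^2 M T^-3].
V (voltage) has dimensions [I^-1 L^2 M T^-3].

Left side: [I^-1 L^2 M T^-3]
Right side: [I^-1 L^2 M T^-3]

Both sides have the same dimensions, so the equation is dimensionally consistent.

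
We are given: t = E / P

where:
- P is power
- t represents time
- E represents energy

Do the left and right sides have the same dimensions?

Yes

P (power) has dimensions [L^2 M T^-3].
t (time) has dimensions [T].
E (energy) has dimensions [L^2 M T^-2].

Left side: [T]
Right side: [T]

Both sides have the same dimensions, so the equation is dimensionally consistent.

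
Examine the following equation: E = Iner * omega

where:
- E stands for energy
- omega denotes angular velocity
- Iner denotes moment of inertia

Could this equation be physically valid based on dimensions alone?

No

E (energy) has dimensions [L^2 M T^-2].
omega (angular velocity) has dimensions [T^-1].
Iner (moment of inertia) has dimensions [L^2 M].

Left side: [L^2 M T^-2]
Right side: [L^2 M T^-1]

The two sides have different dimensions, so the equation is NOT dimensionally consistent.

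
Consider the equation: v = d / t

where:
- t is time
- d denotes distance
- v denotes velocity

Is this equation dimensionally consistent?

Yes

t (time) has dimensions [T].
d (distance) has dimensions [L].
v (velocity) has dimensions [L T^-1].

Left side: [L T^-1]
Right side: [L T^-1]

Both sides have the same dimensions, so the equation is dimensionally consistent.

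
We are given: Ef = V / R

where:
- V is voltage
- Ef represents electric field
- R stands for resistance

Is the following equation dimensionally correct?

No

V (voltage) has dimensions [I^-1 L^2 M T^-3].
Ef (electric field) has dimensions [I^-1 L M T^-3].
R (resistance) has dimensions [I^-2 L^2 M T^-3].

Left side: [I^-1 L M T^-3]
Right side: [I]

The two sides have different dimensions, so the equation is NOT dimensionally consistent.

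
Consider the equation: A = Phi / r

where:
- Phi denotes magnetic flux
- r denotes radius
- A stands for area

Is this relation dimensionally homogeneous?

No

Phi (magnetic flux) has dimensions [I^-1 L^2 M T^-2].
r (radius) has dimensions [L].
A (area) has dimensions [L^2].

Left side: [L^2]
Right side: [I^-1 L M T^-2]

The two sides have different dimensions, so the equation is NOT dimensionally consistent.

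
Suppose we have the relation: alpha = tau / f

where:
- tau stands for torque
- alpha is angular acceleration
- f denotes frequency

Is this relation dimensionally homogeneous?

No

tau (torque) has dimensions [L^2 M T^-2].
alpha (angular acceleration) has dimensions [T^-2].
f (frequency) has dimensions [T^-1].

Left side: [T^-2]
Right side: [L^2 M T^-1]

The two sides have different dimensions, so the equation is NOT dimensionally consistent.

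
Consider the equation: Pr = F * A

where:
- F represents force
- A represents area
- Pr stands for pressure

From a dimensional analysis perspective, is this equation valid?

No

F (force) has dimensions [L M T^-2].
A (area) has dimensions [L^2].
Pr (pressure) has dimensions [L^-1 M T^-2].

Left side: [L^-1 M T^-2]
Right side: [L^3 M T^-2]

The two sides have different dimensions, so the equation is NOT dimensionally consistent.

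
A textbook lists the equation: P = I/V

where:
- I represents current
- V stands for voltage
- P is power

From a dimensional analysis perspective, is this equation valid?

No

I (current) has dimensions [I].
V (voltage) has dimensions [I^-1 L^2 M T^-3].
P (power) has dimensions [L^2 M T^-3].

Left side: [L^2 M T^-3]
Right side: [I^2 L^-2 M^-1 T^3]

The two sides have different dimensions, so the equation is NOT dimensionally consistent.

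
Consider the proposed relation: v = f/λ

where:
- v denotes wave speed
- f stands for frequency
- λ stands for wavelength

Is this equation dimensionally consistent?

No

v (wave speed) has dimensions [L T^-1].
f (frequency) has dimensions [T^-1].
λ (wavelength) has dimensions [L].

Left side: [L T^-1]
Right side: [L^-1 T^-1]

The two sides have different dimensions, so the equation is NOT dimensionally consistent.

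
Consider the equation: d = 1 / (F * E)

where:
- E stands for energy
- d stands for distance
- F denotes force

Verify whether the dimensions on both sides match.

No

E (energy) has dimensions [L^2 M T^-2].
d (distance) has dimensions [L].
F (force) has dimensions [L M T^-2].

Left side: [L]
Right side: [L^-3 M^-2 T^4]

The two sides have different dimensions, so the equation is NOT dimensionally consistent.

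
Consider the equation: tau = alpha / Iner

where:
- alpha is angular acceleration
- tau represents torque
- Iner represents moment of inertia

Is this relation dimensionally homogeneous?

No

alpha (angular acceleration) has dimensions [T^-2].
tau (torque) has dimensions [L^2 M T^-2].
Iner (moment of inertia) has dimensions [L^2 M].

Left side: [L^2 M T^-2]
Right side: [L^-2 M^-1 T^-2]

The two sides have different dimensions, so the equation is NOT dimensionally consistent.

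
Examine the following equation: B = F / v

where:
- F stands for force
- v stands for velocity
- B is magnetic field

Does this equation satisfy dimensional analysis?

No

F (force) has dimensions [L M T^-2].
v (velocity) has dimensions [L T^-1].
B (magnetic field) has dimensions [I^-1 M T^-2].

Left side: [I^-1 M T^-2]
Right side: [M T^-1]

The two sides have different dimensions, so the equation is NOT dimensionally consistent.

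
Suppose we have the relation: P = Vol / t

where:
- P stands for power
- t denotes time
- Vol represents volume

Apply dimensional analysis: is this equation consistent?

No

P (power) has dimensions [L^2 M T^-3].
t (time) has dimensions [T].
Vol (volume) has dimensions [L^3].

Left side: [L^2 M T^-3]
Right side: [L^3 T^-1]

The two sides have different dimensions, so the equation is NOT dimensionally consistent.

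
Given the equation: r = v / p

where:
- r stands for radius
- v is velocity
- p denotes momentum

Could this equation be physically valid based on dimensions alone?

No

r (radius) has dimensions [L].
v (velocity) has dimensions [L T^-1].
p (momentum) has dimensions [L M T^-1].

Left side: [L]
Right side: [M^-1]

The two sides have different dimensions, so the equation is NOT dimensionally consistent.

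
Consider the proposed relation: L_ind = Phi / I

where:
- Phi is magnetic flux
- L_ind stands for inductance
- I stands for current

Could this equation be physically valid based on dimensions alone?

Yes

Phi (magnetic flux) has dimensions [I^-1 L^2 M T^-2].
L_ind (inductance) has dimensions [I^-2 L^2 M T^-2].
I (current) has dimensions [I].

Left side: [I^-2 L^2 M T^-2]
Right side: [I^-2 L^2 M T^-2]

Both sides have the same dimensions, so the equation is dimensionally consistent.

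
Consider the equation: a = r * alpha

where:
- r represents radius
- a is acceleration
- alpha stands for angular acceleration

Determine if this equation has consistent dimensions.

Yes

r (radius) has dimensions [L].
a (acceleration) has dimensions [L T^-2].
alpha (angular acceleration) has dimensions [T^-2].

Left side: [L T^-2]
Right side: [L T^-2]

Both sides have the same dimensions, so the equation is dimensionally consistent.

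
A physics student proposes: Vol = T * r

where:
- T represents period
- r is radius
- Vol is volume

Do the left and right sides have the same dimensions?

No

T (period) has dimensions [T].
r (radius) has dimensions [L].
Vol (volume) has dimensions [L^3].

Left side: [L^3]
Right side: [L T]

The two sides have different dimensions, so the equation is NOT dimensionally consistent.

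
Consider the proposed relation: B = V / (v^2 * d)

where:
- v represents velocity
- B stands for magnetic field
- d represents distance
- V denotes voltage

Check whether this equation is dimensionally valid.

No

v (velocity) has dimensions [L T^-1].
B (magnetic field) has dimensions [I^-1 M T^-2].
d (distance) has dimensions [L].
V (voltage) has dimensions [I^-1 L^2 M T^-3].

Left side: [I^-1 M T^-2]
Right side: [I^-1 L^-1 M T^-1]

The two sides have different dimensions, so the equation is NOT dimensionally consistent.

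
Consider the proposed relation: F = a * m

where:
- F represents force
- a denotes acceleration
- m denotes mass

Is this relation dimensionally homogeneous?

Yes

F (force) has dimensions [L M T^-2].
a (acceleration) has dimensions [L T^-2].
m (mass) has dimensions [M].

Left side: [L M T^-2]
Right side: [L M T^-2]

Both sides have the same dimensions, so the equation is dimensionally consistent.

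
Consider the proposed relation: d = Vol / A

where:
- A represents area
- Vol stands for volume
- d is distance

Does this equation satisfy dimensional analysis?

Yes

A (area) has dimensions [L^2].
Vol (volume) has dimensions [L^3].
d (distance) has dimensions [L].

Left side: [L]
Right side: [L]

Both sides have the same dimensions, so the equation is dimensionally consistent.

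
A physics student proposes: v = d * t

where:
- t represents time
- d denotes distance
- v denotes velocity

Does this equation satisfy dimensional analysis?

No

t (time) has dimensions [T].
d (distance) has dimensions [L].
v (velocity) has dimensions [L T^-1].

Left side: [L T^-1]
Right side: [L T]

The two sides have different dimensions, so the equation is NOT dimensionally consistent.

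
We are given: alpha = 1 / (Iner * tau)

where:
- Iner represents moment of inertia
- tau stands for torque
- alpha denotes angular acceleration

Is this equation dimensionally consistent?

No

Iner (moment of inertia) has dimensions [L^2 M].
tau (torque) has dimensions [L^2 M T^-2].
alpha (angular acceleration) has dimensions [T^-2].

Left side: [T^-2]
Right side: [L^-4 M^-2 T^2]

The two sides have different dimensions, so the equation is NOT dimensionally consistent.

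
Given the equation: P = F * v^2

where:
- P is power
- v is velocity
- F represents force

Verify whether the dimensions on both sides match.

No

P (power) has dimensions [L^2 M T^-3].
v (velocity) has dimensions [L T^-1].
F (force) has dimensions [L M T^-2].

Left side: [L^2 M T^-3]
Right side: [L^3 M T^-4]

The two sides have different dimensions, so the equation is NOT dimensionally consistent.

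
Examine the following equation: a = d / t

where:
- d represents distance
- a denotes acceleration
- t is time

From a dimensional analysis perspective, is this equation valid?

No

d (distance) has dimensions [L].
a (acceleration) has dimensions [L T^-2].
t (time) has dimensions [T].

Left side: [L T^-2]
Right side: [L T^-1]

The two sides have different dimensions, so the equation is NOT dimensionally consistent.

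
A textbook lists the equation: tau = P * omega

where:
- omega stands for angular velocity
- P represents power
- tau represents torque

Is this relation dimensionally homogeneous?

No

omega (angular velocity) has dimensions [T^-1].
P (power) has dimensions [L^2 M T^-3].
tau (torque) has dimensions [L^2 M T^-2].

Left side: [L^2 M T^-2]
Right side: [L^2 M T^-4]

The two sides have different dimensions, so the equation is NOT dimensionally consistent.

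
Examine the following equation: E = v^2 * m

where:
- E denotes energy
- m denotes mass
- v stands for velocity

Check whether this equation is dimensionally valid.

Yes

E (energy) has dimensions [L^2 M T^-2].
m (mass) has dimensions [M].
v (velocity) has dimensions [L T^-1].

Left side: [L^2 M T^-2]
Right side: [L^2 M T^-2]

Both sides have the same dimensions, so the equation is dimensionally consistent.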